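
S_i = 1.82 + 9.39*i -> [1.82, 11.21, 20.6, 29.99, 39.38]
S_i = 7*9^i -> [7, 63, 567, 5103, 45927]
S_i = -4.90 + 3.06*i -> [-4.9, -1.84, 1.22, 4.28, 7.34]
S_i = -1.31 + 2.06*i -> [-1.31, 0.75, 2.81, 4.87, 6.93]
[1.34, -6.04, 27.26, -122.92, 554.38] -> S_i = 1.34*(-4.51)^i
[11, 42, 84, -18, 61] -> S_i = Random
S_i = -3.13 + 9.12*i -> [-3.13, 5.99, 15.11, 24.23, 33.35]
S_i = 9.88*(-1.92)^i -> [9.88, -18.97, 36.42, -69.93, 134.26]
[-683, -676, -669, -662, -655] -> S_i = -683 + 7*i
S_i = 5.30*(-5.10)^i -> [5.3, -27.03, 137.85, -703.05, 3585.56]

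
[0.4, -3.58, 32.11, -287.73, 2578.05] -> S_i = 0.40*(-8.96)^i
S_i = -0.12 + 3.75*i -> [-0.12, 3.63, 7.38, 11.13, 14.88]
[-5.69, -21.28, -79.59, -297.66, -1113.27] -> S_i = -5.69*3.74^i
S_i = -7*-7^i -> [-7, 49, -343, 2401, -16807]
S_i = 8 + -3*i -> [8, 5, 2, -1, -4]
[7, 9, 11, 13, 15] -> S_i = 7 + 2*i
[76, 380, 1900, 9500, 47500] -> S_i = 76*5^i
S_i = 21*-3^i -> [21, -63, 189, -567, 1701]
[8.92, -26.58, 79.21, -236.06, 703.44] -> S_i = 8.92*(-2.98)^i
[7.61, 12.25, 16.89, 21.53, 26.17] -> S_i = 7.61 + 4.64*i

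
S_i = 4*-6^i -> [4, -24, 144, -864, 5184]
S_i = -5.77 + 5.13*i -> [-5.77, -0.64, 4.49, 9.62, 14.75]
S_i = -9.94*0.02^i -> [-9.94, -0.2, -0.0, -0.0, -0.0]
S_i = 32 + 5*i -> [32, 37, 42, 47, 52]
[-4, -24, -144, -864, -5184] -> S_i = -4*6^i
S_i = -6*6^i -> [-6, -36, -216, -1296, -7776]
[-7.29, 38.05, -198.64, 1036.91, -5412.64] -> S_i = -7.29*(-5.22)^i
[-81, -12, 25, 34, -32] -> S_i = Random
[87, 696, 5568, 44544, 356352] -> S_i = 87*8^i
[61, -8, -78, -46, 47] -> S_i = Random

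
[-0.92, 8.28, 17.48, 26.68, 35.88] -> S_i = -0.92 + 9.20*i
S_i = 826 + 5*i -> [826, 831, 836, 841, 846]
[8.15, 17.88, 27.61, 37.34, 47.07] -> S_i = 8.15 + 9.73*i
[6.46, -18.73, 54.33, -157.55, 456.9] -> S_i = 6.46*(-2.90)^i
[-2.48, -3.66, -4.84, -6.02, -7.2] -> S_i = -2.48 + -1.18*i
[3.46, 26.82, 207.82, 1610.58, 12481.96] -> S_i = 3.46*7.75^i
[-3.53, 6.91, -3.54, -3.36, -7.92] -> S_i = Random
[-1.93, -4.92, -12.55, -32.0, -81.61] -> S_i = -1.93*2.55^i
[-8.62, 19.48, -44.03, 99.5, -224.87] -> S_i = -8.62*(-2.26)^i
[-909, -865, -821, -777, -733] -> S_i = -909 + 44*i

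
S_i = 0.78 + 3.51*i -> [0.78, 4.29, 7.8, 11.31, 14.82]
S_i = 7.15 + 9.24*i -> [7.15, 16.39, 25.63, 34.87, 44.11]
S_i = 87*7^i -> [87, 609, 4263, 29841, 208887]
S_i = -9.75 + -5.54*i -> [-9.75, -15.29, -20.83, -26.37, -31.91]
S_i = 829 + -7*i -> [829, 822, 815, 808, 801]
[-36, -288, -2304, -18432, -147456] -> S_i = -36*8^i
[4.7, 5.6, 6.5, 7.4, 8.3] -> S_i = 4.70 + 0.90*i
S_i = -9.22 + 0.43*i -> [-9.22, -8.79, -8.36, -7.93, -7.5]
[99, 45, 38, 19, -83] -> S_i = Random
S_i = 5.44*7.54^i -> [5.44, 41.02, 309.27, 2331.92, 17582.65]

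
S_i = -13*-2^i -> [-13, 26, -52, 104, -208]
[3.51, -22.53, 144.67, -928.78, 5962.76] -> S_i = 3.51*(-6.42)^i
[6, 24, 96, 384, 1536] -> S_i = 6*4^i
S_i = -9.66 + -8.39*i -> [-9.66, -18.05, -26.44, -34.83, -43.22]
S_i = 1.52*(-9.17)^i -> [1.52, -13.94, 127.82, -1172.06, 10747.83]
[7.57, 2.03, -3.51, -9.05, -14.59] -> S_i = 7.57 + -5.54*i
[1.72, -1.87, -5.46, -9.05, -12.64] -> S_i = 1.72 + -3.59*i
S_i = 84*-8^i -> [84, -672, 5376, -43008, 344064]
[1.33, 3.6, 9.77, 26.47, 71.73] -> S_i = 1.33*2.71^i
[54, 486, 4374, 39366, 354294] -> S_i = 54*9^i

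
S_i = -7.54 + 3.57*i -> [-7.54, -3.97, -0.4, 3.17, 6.74]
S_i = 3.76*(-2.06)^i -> [3.76, -7.75, 15.96, -32.87, 67.71]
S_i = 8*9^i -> [8, 72, 648, 5832, 52488]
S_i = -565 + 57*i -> [-565, -508, -451, -394, -337]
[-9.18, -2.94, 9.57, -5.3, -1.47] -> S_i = Random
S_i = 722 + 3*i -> [722, 725, 728, 731, 734]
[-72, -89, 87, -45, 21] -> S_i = Random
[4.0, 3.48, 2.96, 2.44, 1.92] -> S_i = 4.00 + -0.52*i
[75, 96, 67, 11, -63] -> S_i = Random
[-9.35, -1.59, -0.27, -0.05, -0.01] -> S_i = -9.35*0.17^i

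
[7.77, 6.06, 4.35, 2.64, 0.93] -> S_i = 7.77 + -1.71*i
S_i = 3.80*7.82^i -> [3.8, 29.72, 232.38, 1817.2, 14210.54]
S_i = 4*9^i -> [4, 36, 324, 2916, 26244]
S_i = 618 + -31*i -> [618, 587, 556, 525, 494]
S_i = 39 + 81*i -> [39, 120, 201, 282, 363]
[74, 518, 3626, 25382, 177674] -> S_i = 74*7^i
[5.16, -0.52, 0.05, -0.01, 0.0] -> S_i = 5.16*(-0.10)^i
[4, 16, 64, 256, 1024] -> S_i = 4*4^i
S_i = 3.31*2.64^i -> [3.31, 8.74, 23.07, 60.9, 160.78]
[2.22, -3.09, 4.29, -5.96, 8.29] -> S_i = 2.22*(-1.39)^i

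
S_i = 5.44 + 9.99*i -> [5.44, 15.43, 25.42, 35.41, 45.4]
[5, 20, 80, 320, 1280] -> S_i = 5*4^i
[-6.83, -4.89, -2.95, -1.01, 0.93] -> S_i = -6.83 + 1.94*i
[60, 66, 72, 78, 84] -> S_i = 60 + 6*i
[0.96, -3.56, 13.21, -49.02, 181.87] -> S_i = 0.96*(-3.71)^i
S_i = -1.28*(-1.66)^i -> [-1.28, 2.12, -3.53, 5.86, -9.72]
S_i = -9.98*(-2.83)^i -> [-9.98, 28.24, -79.93, 226.2, -640.14]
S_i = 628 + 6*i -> [628, 634, 640, 646, 652]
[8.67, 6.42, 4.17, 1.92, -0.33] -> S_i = 8.67 + -2.25*i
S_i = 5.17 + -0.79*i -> [5.17, 4.38, 3.59, 2.8, 2.01]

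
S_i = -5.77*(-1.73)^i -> [-5.77, 9.98, -17.27, 29.88, -51.68]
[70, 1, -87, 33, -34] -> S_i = Random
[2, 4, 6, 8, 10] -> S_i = 2 + 2*i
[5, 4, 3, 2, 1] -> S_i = 5 + -1*i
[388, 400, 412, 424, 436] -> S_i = 388 + 12*i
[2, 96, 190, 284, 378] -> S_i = 2 + 94*i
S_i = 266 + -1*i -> [266, 265, 264, 263, 262]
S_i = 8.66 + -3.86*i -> [8.66, 4.8, 0.94, -2.92, -6.78]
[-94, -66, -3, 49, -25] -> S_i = Random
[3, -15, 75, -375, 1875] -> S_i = 3*-5^i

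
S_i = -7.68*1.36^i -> [-7.68, -10.44, -14.2, -19.32, -26.27]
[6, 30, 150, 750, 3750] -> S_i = 6*5^i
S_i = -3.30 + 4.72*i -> [-3.3, 1.42, 6.14, 10.86, 15.58]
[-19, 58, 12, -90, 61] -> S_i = Random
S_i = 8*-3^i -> [8, -24, 72, -216, 648]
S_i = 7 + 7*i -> [7, 14, 21, 28, 35]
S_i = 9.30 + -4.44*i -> [9.3, 4.86, 0.42, -4.02, -8.46]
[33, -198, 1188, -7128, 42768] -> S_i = 33*-6^i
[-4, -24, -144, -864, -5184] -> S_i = -4*6^i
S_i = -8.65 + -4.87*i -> [-8.65, -13.52, -18.39, -23.26, -28.13]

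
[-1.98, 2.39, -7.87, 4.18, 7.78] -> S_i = Random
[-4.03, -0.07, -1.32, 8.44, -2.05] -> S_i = Random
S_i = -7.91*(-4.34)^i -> [-7.91, 34.33, -148.99, 646.61, -2806.31]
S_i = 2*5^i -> [2, 10, 50, 250, 1250]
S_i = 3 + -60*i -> [3, -57, -117, -177, -237]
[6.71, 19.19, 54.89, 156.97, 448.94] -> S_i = 6.71*2.86^i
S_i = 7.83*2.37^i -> [7.83, 18.56, 43.98, 104.23, 247.03]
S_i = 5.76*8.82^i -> [5.76, 50.8, 448.08, 3952.1, 34857.55]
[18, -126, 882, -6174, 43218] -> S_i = 18*-7^i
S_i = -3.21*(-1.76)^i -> [-3.21, 5.65, -9.94, 17.5, -30.8]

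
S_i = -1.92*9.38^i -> [-1.92, -18.01, -168.93, -1584.56, -14863.21]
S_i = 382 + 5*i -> [382, 387, 392, 397, 402]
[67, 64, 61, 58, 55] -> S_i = 67 + -3*i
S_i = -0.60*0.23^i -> [-0.6, -0.14, -0.03, -0.01, -0.0]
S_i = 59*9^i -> [59, 531, 4779, 43011, 387099]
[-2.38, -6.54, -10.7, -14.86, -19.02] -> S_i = -2.38 + -4.16*i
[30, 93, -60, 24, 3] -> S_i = Random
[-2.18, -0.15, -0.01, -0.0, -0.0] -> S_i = -2.18*0.07^i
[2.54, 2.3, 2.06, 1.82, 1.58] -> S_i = 2.54 + -0.24*i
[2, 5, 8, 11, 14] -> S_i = 2 + 3*i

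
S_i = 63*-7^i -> [63, -441, 3087, -21609, 151263]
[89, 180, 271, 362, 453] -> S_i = 89 + 91*i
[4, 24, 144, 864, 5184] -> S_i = 4*6^i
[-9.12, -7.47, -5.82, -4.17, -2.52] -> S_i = -9.12 + 1.65*i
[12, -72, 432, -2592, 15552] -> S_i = 12*-6^i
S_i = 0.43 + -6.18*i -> [0.43, -5.75, -11.93, -18.11, -24.29]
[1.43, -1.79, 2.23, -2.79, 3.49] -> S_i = 1.43*(-1.25)^i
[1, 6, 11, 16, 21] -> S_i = 1 + 5*i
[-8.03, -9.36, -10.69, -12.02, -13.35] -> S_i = -8.03 + -1.33*i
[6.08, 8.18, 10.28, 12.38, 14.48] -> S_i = 6.08 + 2.10*i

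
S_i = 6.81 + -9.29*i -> [6.81, -2.48, -11.77, -21.06, -30.35]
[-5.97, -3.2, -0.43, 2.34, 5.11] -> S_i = -5.97 + 2.77*i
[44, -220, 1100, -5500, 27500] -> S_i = 44*-5^i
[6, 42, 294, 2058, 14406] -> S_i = 6*7^i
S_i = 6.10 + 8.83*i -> [6.1, 14.93, 23.76, 32.59, 41.42]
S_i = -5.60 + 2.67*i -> [-5.6, -2.93, -0.26, 2.41, 5.08]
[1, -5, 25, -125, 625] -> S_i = 1*-5^i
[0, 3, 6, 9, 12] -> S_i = 0 + 3*i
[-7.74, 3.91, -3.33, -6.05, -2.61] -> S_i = Random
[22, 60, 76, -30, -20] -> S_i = Random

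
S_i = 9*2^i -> [9, 18, 36, 72, 144]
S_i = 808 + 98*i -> [808, 906, 1004, 1102, 1200]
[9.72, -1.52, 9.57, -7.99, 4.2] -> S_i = Random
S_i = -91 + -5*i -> [-91, -96, -101, -106, -111]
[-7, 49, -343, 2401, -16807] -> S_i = -7*-7^i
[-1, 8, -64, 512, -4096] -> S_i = -1*-8^i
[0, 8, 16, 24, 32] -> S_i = 0 + 8*i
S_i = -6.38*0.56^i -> [-6.38, -3.57, -2.0, -1.12, -0.63]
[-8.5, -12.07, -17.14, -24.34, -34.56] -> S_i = -8.50*1.42^i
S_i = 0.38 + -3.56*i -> [0.38, -3.18, -6.74, -10.3, -13.86]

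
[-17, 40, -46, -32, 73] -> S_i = Random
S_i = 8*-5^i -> [8, -40, 200, -1000, 5000]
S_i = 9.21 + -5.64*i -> [9.21, 3.57, -2.07, -7.71, -13.35]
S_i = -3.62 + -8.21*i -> [-3.62, -11.83, -20.04, -28.25, -36.46]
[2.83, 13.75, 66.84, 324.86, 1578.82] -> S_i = 2.83*4.86^i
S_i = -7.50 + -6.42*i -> [-7.5, -13.92, -20.34, -26.76, -33.18]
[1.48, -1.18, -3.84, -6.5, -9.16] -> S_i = 1.48 + -2.66*i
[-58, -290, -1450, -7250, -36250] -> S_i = -58*5^i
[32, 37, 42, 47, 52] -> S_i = 32 + 5*i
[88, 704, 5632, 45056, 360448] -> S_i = 88*8^i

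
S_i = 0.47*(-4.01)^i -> [0.47, -1.88, 7.56, -30.31, 121.53]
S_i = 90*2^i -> [90, 180, 360, 720, 1440]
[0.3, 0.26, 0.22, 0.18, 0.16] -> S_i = 0.30*0.85^i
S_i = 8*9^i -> [8, 72, 648, 5832, 52488]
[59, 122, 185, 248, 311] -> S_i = 59 + 63*i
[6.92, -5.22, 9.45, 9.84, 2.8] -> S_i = Random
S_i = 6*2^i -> [6, 12, 24, 48, 96]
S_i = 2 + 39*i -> [2, 41, 80, 119, 158]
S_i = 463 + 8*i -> [463, 471, 479, 487, 495]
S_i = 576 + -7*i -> [576, 569, 562, 555, 548]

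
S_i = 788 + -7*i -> [788, 781, 774, 767, 760]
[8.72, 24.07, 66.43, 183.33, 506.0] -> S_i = 8.72*2.76^i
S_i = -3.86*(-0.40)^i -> [-3.86, 1.54, -0.62, 0.25, -0.1]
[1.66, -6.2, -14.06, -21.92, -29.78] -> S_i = 1.66 + -7.86*i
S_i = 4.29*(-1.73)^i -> [4.29, -7.42, 12.84, -22.21, 38.43]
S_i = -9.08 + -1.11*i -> [-9.08, -10.19, -11.3, -12.41, -13.52]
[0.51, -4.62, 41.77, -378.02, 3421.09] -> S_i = 0.51*(-9.05)^i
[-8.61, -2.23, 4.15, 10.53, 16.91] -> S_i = -8.61 + 6.38*i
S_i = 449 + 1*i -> [449, 450, 451, 452, 453]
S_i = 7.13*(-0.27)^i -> [7.13, -1.93, 0.52, -0.14, 0.04]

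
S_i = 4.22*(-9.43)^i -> [4.22, -39.79, 375.26, -3538.73, 33370.23]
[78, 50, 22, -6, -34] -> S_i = 78 + -28*i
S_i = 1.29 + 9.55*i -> [1.29, 10.84, 20.39, 29.94, 39.49]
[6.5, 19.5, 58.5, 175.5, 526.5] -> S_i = 6.50*3.00^i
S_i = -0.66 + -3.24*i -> [-0.66, -3.9, -7.14, -10.38, -13.62]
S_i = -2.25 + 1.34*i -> [-2.25, -0.91, 0.43, 1.77, 3.11]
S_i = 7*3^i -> [7, 21, 63, 189, 567]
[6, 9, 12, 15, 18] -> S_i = 6 + 3*i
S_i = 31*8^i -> [31, 248, 1984, 15872, 126976]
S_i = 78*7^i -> [78, 546, 3822, 26754, 187278]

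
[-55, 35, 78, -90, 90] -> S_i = Random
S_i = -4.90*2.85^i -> [-4.9, -13.97, -39.8, -113.43, -323.28]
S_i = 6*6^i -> [6, 36, 216, 1296, 7776]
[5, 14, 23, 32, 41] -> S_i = 5 + 9*i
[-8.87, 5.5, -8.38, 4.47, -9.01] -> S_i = Random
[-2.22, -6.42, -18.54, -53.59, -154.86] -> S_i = -2.22*2.89^i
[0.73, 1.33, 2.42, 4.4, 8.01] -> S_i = 0.73*1.82^i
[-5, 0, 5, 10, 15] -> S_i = -5 + 5*i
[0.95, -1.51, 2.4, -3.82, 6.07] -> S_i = 0.95*(-1.59)^i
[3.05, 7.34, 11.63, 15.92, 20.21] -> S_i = 3.05 + 4.29*i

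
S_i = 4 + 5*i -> [4, 9, 14, 19, 24]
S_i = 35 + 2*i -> [35, 37, 39, 41, 43]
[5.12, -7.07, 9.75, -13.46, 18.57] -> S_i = 5.12*(-1.38)^i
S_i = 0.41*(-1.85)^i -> [0.41, -0.76, 1.4, -2.6, 4.8]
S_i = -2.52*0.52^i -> [-2.52, -1.31, -0.68, -0.35, -0.18]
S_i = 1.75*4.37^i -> [1.75, 7.65, 33.42, 146.04, 638.21]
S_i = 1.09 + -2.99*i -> [1.09, -1.9, -4.89, -7.88, -10.87]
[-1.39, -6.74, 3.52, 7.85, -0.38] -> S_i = Random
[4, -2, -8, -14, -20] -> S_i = 4 + -6*i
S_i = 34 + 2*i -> [34, 36, 38, 40, 42]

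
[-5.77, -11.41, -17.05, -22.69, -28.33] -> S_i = -5.77 + -5.64*i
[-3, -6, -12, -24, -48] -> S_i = -3*2^i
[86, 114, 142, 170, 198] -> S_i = 86 + 28*i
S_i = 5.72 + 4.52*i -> [5.72, 10.24, 14.76, 19.28, 23.8]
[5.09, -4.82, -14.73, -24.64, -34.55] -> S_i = 5.09 + -9.91*i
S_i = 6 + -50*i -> [6, -44, -94, -144, -194]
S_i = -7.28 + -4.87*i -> [-7.28, -12.15, -17.02, -21.89, -26.76]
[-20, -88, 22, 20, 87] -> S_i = Random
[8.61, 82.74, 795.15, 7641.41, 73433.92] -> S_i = 8.61*9.61^i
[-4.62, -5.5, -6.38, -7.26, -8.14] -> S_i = -4.62 + -0.88*i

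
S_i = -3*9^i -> [-3, -27, -243, -2187, -19683]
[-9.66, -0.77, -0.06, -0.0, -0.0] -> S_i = -9.66*0.08^i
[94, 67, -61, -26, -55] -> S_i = Random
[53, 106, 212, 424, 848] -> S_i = 53*2^i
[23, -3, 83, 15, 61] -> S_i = Random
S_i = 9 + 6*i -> [9, 15, 21, 27, 33]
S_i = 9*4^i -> [9, 36, 144, 576, 2304]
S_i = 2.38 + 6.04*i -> [2.38, 8.42, 14.46, 20.5, 26.54]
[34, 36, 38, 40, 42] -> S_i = 34 + 2*i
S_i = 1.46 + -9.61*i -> [1.46, -8.15, -17.76, -27.37, -36.98]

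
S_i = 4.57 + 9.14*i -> [4.57, 13.71, 22.85, 31.99, 41.13]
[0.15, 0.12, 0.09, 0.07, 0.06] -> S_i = 0.15*0.78^i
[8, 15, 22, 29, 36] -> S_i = 8 + 7*i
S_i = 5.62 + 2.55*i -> [5.62, 8.17, 10.72, 13.27, 15.82]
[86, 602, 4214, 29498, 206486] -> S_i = 86*7^i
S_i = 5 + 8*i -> [5, 13, 21, 29, 37]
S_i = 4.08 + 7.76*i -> [4.08, 11.84, 19.6, 27.36, 35.12]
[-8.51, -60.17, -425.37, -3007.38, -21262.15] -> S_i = -8.51*7.07^i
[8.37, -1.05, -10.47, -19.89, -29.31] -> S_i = 8.37 + -9.42*i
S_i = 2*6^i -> [2, 12, 72, 432, 2592]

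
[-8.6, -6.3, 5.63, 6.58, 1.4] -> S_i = Random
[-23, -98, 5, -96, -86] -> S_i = Random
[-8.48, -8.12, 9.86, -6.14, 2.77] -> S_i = Random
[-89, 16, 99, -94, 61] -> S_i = Random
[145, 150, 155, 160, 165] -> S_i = 145 + 5*i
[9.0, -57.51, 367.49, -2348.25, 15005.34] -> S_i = 9.00*(-6.39)^i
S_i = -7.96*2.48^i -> [-7.96, -19.74, -48.96, -121.41, -301.11]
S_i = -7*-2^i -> [-7, 14, -28, 56, -112]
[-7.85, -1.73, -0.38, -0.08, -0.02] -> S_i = -7.85*0.22^i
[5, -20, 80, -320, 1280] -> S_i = 5*-4^i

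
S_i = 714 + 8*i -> [714, 722, 730, 738, 746]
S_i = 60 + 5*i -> [60, 65, 70, 75, 80]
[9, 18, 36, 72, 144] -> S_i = 9*2^i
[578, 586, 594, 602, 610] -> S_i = 578 + 8*i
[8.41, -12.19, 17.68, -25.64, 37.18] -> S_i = 8.41*(-1.45)^i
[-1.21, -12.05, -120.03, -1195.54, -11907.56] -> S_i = -1.21*9.96^i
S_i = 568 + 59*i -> [568, 627, 686, 745, 804]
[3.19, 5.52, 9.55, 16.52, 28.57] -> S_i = 3.19*1.73^i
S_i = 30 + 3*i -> [30, 33, 36, 39, 42]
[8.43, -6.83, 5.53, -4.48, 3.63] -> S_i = 8.43*(-0.81)^i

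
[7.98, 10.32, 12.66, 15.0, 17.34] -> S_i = 7.98 + 2.34*i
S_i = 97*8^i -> [97, 776, 6208, 49664, 397312]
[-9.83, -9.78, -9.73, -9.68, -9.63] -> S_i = -9.83 + 0.05*i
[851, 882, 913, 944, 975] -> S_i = 851 + 31*i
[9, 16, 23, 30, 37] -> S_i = 9 + 7*i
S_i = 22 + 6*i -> [22, 28, 34, 40, 46]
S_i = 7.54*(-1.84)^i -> [7.54, -13.87, 25.53, -46.97, 86.43]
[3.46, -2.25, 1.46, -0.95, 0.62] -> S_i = 3.46*(-0.65)^i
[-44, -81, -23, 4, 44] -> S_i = Random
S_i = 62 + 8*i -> [62, 70, 78, 86, 94]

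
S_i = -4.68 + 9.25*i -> [-4.68, 4.57, 13.82, 23.07, 32.32]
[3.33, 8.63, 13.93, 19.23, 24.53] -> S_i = 3.33 + 5.30*i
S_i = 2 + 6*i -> [2, 8, 14, 20, 26]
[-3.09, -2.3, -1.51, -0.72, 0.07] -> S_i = -3.09 + 0.79*i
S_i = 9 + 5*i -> [9, 14, 19, 24, 29]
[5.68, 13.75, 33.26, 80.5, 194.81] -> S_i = 5.68*2.42^i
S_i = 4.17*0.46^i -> [4.17, 1.92, 0.88, 0.41, 0.19]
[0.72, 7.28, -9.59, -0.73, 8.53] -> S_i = Random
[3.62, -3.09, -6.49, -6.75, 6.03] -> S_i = Random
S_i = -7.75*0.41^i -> [-7.75, -3.18, -1.3, -0.53, -0.22]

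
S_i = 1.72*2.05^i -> [1.72, 3.53, 7.23, 14.82, 30.38]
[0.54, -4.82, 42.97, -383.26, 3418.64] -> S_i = 0.54*(-8.92)^i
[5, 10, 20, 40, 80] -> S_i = 5*2^i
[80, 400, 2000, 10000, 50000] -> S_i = 80*5^i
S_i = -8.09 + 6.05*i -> [-8.09, -2.04, 4.01, 10.06, 16.11]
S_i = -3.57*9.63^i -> [-3.57, -34.38, -331.07, -3188.21, -30702.47]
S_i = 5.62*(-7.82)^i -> [5.62, -43.95, 343.68, -2687.55, 21016.64]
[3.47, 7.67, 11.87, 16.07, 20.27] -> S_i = 3.47 + 4.20*i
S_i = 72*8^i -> [72, 576, 4608, 36864, 294912]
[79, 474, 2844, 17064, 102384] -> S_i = 79*6^i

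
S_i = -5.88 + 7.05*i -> [-5.88, 1.17, 8.22, 15.27, 22.32]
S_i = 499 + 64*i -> [499, 563, 627, 691, 755]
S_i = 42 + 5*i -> [42, 47, 52, 57, 62]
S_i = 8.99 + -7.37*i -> [8.99, 1.62, -5.75, -13.12, -20.49]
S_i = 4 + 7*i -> [4, 11, 18, 25, 32]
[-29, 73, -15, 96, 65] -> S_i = Random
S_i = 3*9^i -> [3, 27, 243, 2187, 19683]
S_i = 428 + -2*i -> [428, 426, 424, 422, 420]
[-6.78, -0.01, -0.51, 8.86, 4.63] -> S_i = Random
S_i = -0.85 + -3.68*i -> [-0.85, -4.53, -8.21, -11.89, -15.57]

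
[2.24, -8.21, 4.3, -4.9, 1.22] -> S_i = Random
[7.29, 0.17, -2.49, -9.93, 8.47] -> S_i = Random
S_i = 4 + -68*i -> [4, -64, -132, -200, -268]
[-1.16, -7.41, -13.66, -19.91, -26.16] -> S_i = -1.16 + -6.25*i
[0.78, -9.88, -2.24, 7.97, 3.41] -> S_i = Random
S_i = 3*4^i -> [3, 12, 48, 192, 768]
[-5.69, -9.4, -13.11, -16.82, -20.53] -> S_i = -5.69 + -3.71*i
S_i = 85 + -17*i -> [85, 68, 51, 34, 17]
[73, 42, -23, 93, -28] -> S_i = Random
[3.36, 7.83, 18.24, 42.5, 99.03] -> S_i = 3.36*2.33^i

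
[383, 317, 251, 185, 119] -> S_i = 383 + -66*i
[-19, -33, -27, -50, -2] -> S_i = Random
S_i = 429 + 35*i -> [429, 464, 499, 534, 569]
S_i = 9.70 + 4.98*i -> [9.7, 14.68, 19.66, 24.64, 29.62]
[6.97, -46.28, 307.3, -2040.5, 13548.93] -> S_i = 6.97*(-6.64)^i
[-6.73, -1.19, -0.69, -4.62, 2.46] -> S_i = Random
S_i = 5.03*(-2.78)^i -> [5.03, -13.98, 38.87, -108.07, 300.43]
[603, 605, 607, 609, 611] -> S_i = 603 + 2*i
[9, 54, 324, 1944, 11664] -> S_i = 9*6^i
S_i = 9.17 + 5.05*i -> [9.17, 14.22, 19.27, 24.32, 29.37]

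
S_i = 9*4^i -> [9, 36, 144, 576, 2304]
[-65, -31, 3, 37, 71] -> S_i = -65 + 34*i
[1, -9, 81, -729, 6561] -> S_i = 1*-9^i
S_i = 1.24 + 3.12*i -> [1.24, 4.36, 7.48, 10.6, 13.72]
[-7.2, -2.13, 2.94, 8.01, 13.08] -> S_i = -7.20 + 5.07*i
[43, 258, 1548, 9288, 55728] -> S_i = 43*6^i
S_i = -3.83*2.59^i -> [-3.83, -9.92, -25.69, -66.54, -172.34]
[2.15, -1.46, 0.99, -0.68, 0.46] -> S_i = 2.15*(-0.68)^i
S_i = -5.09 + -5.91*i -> [-5.09, -11.0, -16.91, -22.82, -28.73]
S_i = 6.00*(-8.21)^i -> [6.0, -49.26, 404.42, -3320.33, 27259.88]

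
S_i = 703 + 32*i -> [703, 735, 767, 799, 831]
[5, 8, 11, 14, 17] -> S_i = 5 + 3*i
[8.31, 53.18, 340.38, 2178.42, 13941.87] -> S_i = 8.31*6.40^i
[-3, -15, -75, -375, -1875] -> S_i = -3*5^i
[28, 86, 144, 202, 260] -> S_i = 28 + 58*i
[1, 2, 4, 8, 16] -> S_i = 1*2^i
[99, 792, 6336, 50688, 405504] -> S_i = 99*8^i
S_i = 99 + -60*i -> [99, 39, -21, -81, -141]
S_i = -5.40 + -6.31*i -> [-5.4, -11.71, -18.02, -24.33, -30.64]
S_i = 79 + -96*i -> [79, -17, -113, -209, -305]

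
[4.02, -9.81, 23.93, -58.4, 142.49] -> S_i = 4.02*(-2.44)^i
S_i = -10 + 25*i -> [-10, 15, 40, 65, 90]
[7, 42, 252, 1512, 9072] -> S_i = 7*6^i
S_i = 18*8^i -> [18, 144, 1152, 9216, 73728]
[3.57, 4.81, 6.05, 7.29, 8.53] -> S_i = 3.57 + 1.24*i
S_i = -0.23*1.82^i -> [-0.23, -0.42, -0.76, -1.39, -2.52]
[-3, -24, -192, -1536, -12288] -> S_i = -3*8^i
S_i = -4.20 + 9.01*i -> [-4.2, 4.81, 13.82, 22.83, 31.84]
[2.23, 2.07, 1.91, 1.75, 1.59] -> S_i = 2.23 + -0.16*i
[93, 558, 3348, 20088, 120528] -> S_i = 93*6^i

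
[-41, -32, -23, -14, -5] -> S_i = -41 + 9*i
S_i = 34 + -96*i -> [34, -62, -158, -254, -350]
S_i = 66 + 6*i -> [66, 72, 78, 84, 90]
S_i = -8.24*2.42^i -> [-8.24, -19.94, -48.26, -116.78, -282.61]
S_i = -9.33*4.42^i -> [-9.33, -41.24, -182.27, -805.65, -3560.99]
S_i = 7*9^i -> [7, 63, 567, 5103, 45927]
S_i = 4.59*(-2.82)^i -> [4.59, -12.94, 36.5, -102.93, 290.27]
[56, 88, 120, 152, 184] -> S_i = 56 + 32*i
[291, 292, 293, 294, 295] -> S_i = 291 + 1*i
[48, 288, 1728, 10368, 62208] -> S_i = 48*6^i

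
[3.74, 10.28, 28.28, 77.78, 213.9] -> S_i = 3.74*2.75^i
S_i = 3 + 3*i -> [3, 6, 9, 12, 15]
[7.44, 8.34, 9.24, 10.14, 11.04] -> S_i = 7.44 + 0.90*i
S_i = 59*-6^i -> [59, -354, 2124, -12744, 76464]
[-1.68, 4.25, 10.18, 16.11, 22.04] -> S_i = -1.68 + 5.93*i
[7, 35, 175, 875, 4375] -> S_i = 7*5^i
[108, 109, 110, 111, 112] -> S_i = 108 + 1*i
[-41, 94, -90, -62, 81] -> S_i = Random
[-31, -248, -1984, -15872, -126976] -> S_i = -31*8^i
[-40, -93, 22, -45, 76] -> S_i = Random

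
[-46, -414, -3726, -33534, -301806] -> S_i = -46*9^i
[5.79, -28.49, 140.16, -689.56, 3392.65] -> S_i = 5.79*(-4.92)^i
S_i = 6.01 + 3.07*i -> [6.01, 9.08, 12.15, 15.22, 18.29]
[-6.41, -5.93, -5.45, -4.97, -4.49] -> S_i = -6.41 + 0.48*i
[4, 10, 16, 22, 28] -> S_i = 4 + 6*i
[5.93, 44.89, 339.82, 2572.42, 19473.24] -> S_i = 5.93*7.57^i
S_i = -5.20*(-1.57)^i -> [-5.2, 8.16, -12.82, 20.12, -31.59]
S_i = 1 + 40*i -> [1, 41, 81, 121, 161]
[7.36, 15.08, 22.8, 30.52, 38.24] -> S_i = 7.36 + 7.72*i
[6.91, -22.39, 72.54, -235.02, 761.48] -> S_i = 6.91*(-3.24)^i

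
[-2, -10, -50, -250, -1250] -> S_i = -2*5^i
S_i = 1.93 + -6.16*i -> [1.93, -4.23, -10.39, -16.55, -22.71]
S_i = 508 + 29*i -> [508, 537, 566, 595, 624]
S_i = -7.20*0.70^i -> [-7.2, -5.04, -3.53, -2.47, -1.73]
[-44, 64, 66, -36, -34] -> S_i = Random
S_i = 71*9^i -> [71, 639, 5751, 51759, 465831]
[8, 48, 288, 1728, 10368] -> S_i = 8*6^i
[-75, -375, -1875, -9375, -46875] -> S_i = -75*5^i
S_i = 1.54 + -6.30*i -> [1.54, -4.76, -11.06, -17.36, -23.66]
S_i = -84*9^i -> [-84, -756, -6804, -61236, -551124]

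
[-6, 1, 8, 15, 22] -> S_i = -6 + 7*i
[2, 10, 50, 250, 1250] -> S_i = 2*5^i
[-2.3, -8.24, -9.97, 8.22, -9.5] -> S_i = Random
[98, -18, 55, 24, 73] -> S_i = Random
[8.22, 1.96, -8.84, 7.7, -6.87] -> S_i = Random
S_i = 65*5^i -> [65, 325, 1625, 8125, 40625]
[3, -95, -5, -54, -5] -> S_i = Random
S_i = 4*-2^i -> [4, -8, 16, -32, 64]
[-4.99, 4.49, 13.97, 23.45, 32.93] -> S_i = -4.99 + 9.48*i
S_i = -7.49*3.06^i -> [-7.49, -22.92, -70.13, -214.61, -656.7]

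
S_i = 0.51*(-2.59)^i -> [0.51, -1.32, 3.42, -8.86, 22.95]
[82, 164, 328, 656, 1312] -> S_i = 82*2^i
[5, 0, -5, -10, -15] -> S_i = 5 + -5*i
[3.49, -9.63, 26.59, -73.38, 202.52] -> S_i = 3.49*(-2.76)^i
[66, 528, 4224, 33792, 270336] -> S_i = 66*8^i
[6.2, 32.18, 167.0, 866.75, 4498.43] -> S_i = 6.20*5.19^i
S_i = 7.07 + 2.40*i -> [7.07, 9.47, 11.87, 14.27, 16.67]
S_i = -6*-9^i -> [-6, 54, -486, 4374, -39366]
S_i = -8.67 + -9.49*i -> [-8.67, -18.16, -27.65, -37.14, -46.63]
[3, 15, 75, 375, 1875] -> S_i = 3*5^i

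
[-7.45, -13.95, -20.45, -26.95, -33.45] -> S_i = -7.45 + -6.50*i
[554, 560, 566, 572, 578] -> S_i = 554 + 6*i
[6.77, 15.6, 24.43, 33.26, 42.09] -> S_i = 6.77 + 8.83*i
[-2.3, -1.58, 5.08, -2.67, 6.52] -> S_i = Random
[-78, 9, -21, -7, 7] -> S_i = Random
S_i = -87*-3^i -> [-87, 261, -783, 2349, -7047]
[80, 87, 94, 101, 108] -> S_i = 80 + 7*i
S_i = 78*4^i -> [78, 312, 1248, 4992, 19968]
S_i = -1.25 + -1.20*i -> [-1.25, -2.45, -3.65, -4.85, -6.05]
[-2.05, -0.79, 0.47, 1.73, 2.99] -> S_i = -2.05 + 1.26*i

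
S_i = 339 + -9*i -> [339, 330, 321, 312, 303]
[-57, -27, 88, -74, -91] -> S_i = Random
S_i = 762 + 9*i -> [762, 771, 780, 789, 798]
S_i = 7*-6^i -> [7, -42, 252, -1512, 9072]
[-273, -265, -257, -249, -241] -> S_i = -273 + 8*i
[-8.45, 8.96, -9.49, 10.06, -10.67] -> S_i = -8.45*(-1.06)^i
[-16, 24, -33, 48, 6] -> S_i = Random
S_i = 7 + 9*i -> [7, 16, 25, 34, 43]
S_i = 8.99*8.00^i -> [8.99, 71.92, 575.36, 4602.88, 36823.04]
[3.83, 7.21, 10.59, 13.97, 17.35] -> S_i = 3.83 + 3.38*i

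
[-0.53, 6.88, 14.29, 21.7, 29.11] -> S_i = -0.53 + 7.41*i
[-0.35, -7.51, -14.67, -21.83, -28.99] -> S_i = -0.35 + -7.16*i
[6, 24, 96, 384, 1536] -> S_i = 6*4^i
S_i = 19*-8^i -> [19, -152, 1216, -9728, 77824]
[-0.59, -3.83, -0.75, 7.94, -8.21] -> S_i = Random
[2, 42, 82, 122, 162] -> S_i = 2 + 40*i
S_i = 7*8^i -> [7, 56, 448, 3584, 28672]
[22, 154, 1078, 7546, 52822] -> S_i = 22*7^i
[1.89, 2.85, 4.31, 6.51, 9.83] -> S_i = 1.89*1.51^i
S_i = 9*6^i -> [9, 54, 324, 1944, 11664]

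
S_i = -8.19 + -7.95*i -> [-8.19, -16.14, -24.09, -32.04, -39.99]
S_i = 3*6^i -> [3, 18, 108, 648, 3888]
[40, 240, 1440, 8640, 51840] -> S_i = 40*6^i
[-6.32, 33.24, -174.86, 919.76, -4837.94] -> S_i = -6.32*(-5.26)^i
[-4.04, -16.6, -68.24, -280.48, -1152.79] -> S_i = -4.04*4.11^i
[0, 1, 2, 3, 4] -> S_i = 0 + 1*i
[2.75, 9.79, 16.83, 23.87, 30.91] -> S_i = 2.75 + 7.04*i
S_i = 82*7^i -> [82, 574, 4018, 28126, 196882]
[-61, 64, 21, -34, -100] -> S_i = Random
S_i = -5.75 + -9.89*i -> [-5.75, -15.64, -25.53, -35.42, -45.31]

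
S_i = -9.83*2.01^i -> [-9.83, -19.76, -39.71, -79.83, -160.45]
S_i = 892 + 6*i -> [892, 898, 904, 910, 916]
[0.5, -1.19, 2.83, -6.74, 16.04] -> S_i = 0.50*(-2.38)^i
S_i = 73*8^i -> [73, 584, 4672, 37376, 299008]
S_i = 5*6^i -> [5, 30, 180, 1080, 6480]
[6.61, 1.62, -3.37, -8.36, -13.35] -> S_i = 6.61 + -4.99*i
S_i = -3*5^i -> [-3, -15, -75, -375, -1875]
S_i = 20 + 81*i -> [20, 101, 182, 263, 344]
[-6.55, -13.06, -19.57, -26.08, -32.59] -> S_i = -6.55 + -6.51*i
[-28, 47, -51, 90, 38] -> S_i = Random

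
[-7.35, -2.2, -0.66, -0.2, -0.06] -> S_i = -7.35*0.30^i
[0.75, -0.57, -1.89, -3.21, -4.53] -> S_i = 0.75 + -1.32*i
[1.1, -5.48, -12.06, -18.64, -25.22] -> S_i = 1.10 + -6.58*i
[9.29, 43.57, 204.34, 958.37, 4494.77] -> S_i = 9.29*4.69^i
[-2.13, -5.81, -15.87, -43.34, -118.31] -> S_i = -2.13*2.73^i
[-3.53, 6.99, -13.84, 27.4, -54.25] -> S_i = -3.53*(-1.98)^i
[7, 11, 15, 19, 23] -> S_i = 7 + 4*i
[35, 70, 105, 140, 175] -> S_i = 35 + 35*i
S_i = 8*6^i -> [8, 48, 288, 1728, 10368]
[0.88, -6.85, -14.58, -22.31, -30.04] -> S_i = 0.88 + -7.73*i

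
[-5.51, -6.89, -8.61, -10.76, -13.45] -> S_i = -5.51*1.25^i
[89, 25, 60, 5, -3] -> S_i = Random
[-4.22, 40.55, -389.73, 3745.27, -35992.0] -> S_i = -4.22*(-9.61)^i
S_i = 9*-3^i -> [9, -27, 81, -243, 729]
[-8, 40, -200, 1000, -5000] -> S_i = -8*-5^i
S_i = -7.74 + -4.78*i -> [-7.74, -12.52, -17.3, -22.08, -26.86]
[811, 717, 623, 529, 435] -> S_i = 811 + -94*i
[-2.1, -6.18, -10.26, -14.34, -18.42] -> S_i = -2.10 + -4.08*i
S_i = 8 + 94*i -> [8, 102, 196, 290, 384]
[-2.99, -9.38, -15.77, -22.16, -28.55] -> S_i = -2.99 + -6.39*i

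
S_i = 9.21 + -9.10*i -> [9.21, 0.11, -8.99, -18.09, -27.19]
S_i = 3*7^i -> [3, 21, 147, 1029, 7203]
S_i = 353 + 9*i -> [353, 362, 371, 380, 389]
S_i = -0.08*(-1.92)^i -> [-0.08, 0.15, -0.29, 0.57, -1.09]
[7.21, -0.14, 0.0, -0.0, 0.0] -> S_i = 7.21*(-0.02)^i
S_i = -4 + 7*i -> [-4, 3, 10, 17, 24]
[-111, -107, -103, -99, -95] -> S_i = -111 + 4*i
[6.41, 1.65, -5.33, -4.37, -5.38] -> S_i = Random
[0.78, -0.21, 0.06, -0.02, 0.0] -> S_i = 0.78*(-0.27)^i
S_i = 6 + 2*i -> [6, 8, 10, 12, 14]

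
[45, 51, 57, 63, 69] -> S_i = 45 + 6*i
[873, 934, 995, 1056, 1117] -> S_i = 873 + 61*i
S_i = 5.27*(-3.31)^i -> [5.27, -17.44, 57.74, -191.11, 632.59]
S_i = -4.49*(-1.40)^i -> [-4.49, 6.29, -8.8, 12.32, -17.25]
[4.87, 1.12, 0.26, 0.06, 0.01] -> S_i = 4.87*0.23^i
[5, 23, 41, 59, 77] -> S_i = 5 + 18*i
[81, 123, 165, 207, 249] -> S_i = 81 + 42*i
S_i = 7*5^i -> [7, 35, 175, 875, 4375]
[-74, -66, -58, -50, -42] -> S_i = -74 + 8*i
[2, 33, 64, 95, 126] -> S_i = 2 + 31*i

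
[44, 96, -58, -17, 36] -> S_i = Random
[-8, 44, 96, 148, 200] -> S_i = -8 + 52*i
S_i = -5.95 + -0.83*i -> [-5.95, -6.78, -7.61, -8.44, -9.27]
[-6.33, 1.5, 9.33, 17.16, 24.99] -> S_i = -6.33 + 7.83*i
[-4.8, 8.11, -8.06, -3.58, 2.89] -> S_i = Random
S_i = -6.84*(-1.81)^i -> [-6.84, 12.38, -22.41, 40.56, -73.41]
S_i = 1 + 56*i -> [1, 57, 113, 169, 225]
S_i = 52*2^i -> [52, 104, 208, 416, 832]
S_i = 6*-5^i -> [6, -30, 150, -750, 3750]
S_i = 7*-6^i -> [7, -42, 252, -1512, 9072]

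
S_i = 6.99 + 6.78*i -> [6.99, 13.77, 20.55, 27.33, 34.11]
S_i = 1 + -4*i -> [1, -3, -7, -11, -15]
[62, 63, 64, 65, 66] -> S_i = 62 + 1*i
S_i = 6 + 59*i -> [6, 65, 124, 183, 242]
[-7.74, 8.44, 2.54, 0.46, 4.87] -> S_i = Random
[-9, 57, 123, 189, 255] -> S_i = -9 + 66*i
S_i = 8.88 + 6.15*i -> [8.88, 15.03, 21.18, 27.33, 33.48]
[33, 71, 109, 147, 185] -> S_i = 33 + 38*i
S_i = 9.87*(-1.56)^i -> [9.87, -15.4, 24.02, -37.47, 58.45]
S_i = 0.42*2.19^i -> [0.42, 0.92, 2.01, 4.41, 9.66]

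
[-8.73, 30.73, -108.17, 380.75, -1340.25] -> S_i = -8.73*(-3.52)^i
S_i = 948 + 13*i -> [948, 961, 974, 987, 1000]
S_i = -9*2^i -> [-9, -18, -36, -72, -144]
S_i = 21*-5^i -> [21, -105, 525, -2625, 13125]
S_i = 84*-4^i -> [84, -336, 1344, -5376, 21504]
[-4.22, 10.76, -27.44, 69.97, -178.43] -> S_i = -4.22*(-2.55)^i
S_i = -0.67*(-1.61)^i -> [-0.67, 1.08, -1.74, 2.8, -4.5]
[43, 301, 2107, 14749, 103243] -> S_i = 43*7^i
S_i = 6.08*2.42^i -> [6.08, 14.71, 35.61, 86.17, 208.53]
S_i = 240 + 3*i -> [240, 243, 246, 249, 252]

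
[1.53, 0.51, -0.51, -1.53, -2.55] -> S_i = 1.53 + -1.02*i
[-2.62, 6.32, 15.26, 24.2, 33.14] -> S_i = -2.62 + 8.94*i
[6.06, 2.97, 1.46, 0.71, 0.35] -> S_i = 6.06*0.49^i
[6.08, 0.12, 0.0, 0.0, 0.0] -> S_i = 6.08*0.02^i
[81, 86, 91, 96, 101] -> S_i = 81 + 5*i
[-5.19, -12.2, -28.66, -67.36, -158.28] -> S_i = -5.19*2.35^i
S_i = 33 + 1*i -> [33, 34, 35, 36, 37]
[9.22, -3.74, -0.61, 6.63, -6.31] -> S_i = Random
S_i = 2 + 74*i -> [2, 76, 150, 224, 298]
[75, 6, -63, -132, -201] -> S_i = 75 + -69*i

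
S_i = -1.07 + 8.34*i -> [-1.07, 7.27, 15.61, 23.95, 32.29]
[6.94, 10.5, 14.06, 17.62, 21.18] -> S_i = 6.94 + 3.56*i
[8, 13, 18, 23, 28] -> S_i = 8 + 5*i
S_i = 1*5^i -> [1, 5, 25, 125, 625]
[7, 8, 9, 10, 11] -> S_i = 7 + 1*i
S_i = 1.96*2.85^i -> [1.96, 5.59, 15.92, 45.37, 129.31]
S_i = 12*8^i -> [12, 96, 768, 6144, 49152]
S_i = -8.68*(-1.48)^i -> [-8.68, 12.85, -19.01, 28.14, -41.65]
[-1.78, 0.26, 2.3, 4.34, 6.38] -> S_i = -1.78 + 2.04*i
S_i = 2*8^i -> [2, 16, 128, 1024, 8192]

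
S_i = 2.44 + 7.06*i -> [2.44, 9.5, 16.56, 23.62, 30.68]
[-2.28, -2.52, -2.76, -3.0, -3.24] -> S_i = -2.28 + -0.24*i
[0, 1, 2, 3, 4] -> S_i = 0 + 1*i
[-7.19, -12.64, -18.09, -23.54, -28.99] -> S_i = -7.19 + -5.45*i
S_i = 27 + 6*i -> [27, 33, 39, 45, 51]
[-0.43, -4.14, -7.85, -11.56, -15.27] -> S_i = -0.43 + -3.71*i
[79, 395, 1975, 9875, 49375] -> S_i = 79*5^i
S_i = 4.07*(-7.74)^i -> [4.07, -31.5, 243.82, -1887.2, 14606.91]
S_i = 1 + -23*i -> [1, -22, -45, -68, -91]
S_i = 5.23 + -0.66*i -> [5.23, 4.57, 3.91, 3.25, 2.59]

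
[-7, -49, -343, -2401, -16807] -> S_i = -7*7^i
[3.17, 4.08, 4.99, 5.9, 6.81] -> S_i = 3.17 + 0.91*i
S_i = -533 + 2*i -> [-533, -531, -529, -527, -525]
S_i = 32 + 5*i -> [32, 37, 42, 47, 52]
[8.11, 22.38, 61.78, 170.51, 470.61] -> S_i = 8.11*2.76^i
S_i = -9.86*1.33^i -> [-9.86, -13.11, -17.44, -23.2, -30.85]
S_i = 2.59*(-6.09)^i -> [2.59, -15.77, 96.06, -584.99, 3562.62]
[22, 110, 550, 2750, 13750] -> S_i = 22*5^i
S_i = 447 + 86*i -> [447, 533, 619, 705, 791]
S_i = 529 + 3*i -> [529, 532, 535, 538, 541]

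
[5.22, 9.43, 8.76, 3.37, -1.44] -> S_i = Random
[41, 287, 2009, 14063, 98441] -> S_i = 41*7^i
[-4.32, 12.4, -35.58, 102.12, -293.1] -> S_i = -4.32*(-2.87)^i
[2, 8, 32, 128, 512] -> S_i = 2*4^i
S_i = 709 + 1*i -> [709, 710, 711, 712, 713]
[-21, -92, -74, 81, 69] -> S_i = Random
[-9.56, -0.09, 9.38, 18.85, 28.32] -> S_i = -9.56 + 9.47*i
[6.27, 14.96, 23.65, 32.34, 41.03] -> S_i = 6.27 + 8.69*i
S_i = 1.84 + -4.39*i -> [1.84, -2.55, -6.94, -11.33, -15.72]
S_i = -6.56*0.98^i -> [-6.56, -6.43, -6.3, -6.17, -6.05]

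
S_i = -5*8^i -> [-5, -40, -320, -2560, -20480]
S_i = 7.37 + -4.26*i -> [7.37, 3.11, -1.15, -5.41, -9.67]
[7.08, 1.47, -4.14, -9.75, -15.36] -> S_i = 7.08 + -5.61*i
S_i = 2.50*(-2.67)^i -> [2.5, -6.68, 17.82, -47.59, 127.05]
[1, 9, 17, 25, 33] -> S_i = 1 + 8*i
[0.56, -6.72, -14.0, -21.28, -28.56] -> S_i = 0.56 + -7.28*i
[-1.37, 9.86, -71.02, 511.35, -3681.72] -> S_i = -1.37*(-7.20)^i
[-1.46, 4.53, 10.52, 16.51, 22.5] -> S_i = -1.46 + 5.99*i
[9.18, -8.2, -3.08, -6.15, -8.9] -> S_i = Random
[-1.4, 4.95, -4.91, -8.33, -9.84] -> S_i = Random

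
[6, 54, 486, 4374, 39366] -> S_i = 6*9^i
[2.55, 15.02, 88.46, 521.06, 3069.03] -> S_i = 2.55*5.89^i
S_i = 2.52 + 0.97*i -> [2.52, 3.49, 4.46, 5.43, 6.4]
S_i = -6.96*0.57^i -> [-6.96, -3.97, -2.26, -1.29, -0.73]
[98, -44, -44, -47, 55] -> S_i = Random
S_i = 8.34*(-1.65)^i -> [8.34, -13.76, 22.71, -37.46, 61.82]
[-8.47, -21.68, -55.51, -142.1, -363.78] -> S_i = -8.47*2.56^i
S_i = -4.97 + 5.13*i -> [-4.97, 0.16, 5.29, 10.42, 15.55]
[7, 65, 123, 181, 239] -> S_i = 7 + 58*i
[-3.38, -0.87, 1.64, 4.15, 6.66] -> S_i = -3.38 + 2.51*i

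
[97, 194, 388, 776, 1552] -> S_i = 97*2^i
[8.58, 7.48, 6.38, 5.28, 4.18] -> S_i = 8.58 + -1.10*i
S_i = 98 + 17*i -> [98, 115, 132, 149, 166]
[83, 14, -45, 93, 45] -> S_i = Random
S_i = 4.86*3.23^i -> [4.86, 15.7, 50.7, 163.77, 528.99]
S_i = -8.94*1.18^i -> [-8.94, -10.55, -12.45, -14.69, -17.33]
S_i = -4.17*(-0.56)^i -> [-4.17, 2.34, -1.31, 0.73, -0.41]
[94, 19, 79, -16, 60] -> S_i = Random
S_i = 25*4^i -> [25, 100, 400, 1600, 6400]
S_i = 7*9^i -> [7, 63, 567, 5103, 45927]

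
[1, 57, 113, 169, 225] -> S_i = 1 + 56*i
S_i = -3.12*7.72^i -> [-3.12, -24.09, -185.95, -1435.51, -11082.14]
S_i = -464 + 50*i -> [-464, -414, -364, -314, -264]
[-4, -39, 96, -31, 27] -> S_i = Random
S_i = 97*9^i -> [97, 873, 7857, 70713, 636417]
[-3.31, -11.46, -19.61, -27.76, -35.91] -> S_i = -3.31 + -8.15*i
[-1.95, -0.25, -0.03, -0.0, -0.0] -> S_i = -1.95*0.13^i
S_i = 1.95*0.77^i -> [1.95, 1.5, 1.16, 0.89, 0.69]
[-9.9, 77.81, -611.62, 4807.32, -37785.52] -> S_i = -9.90*(-7.86)^i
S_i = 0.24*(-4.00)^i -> [0.24, -0.96, 3.84, -15.36, 61.44]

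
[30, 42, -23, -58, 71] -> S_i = Random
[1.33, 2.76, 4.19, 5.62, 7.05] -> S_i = 1.33 + 1.43*i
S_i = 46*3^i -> [46, 138, 414, 1242, 3726]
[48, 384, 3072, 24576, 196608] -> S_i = 48*8^i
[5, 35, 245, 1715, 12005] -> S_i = 5*7^i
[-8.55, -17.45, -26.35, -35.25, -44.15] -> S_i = -8.55 + -8.90*i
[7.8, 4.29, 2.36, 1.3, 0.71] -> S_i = 7.80*0.55^i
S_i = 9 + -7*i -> [9, 2, -5, -12, -19]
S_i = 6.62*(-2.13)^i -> [6.62, -14.1, 30.03, -63.97, 136.26]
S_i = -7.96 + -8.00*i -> [-7.96, -15.96, -23.96, -31.96, -39.96]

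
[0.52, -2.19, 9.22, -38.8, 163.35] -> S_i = 0.52*(-4.21)^i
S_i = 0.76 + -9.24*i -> [0.76, -8.48, -17.72, -26.96, -36.2]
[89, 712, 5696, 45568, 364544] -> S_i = 89*8^i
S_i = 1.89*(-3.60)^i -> [1.89, -6.8, 24.49, -88.18, 317.45]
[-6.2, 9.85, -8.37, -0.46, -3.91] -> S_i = Random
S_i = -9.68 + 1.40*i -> [-9.68, -8.28, -6.88, -5.48, -4.08]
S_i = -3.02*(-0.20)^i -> [-3.02, 0.6, -0.12, 0.02, -0.0]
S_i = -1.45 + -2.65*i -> [-1.45, -4.1, -6.75, -9.4, -12.05]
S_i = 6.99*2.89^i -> [6.99, 20.2, 58.38, 168.72, 487.61]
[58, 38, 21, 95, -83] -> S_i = Random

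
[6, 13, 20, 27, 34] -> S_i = 6 + 7*i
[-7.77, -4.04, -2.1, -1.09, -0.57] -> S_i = -7.77*0.52^i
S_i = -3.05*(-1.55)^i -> [-3.05, 4.73, -7.33, 11.36, -17.6]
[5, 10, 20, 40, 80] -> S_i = 5*2^i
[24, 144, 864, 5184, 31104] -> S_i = 24*6^i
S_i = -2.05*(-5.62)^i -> [-2.05, 11.52, -64.75, 363.88, -2045.03]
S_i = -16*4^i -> [-16, -64, -256, -1024, -4096]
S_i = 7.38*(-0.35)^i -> [7.38, -2.58, 0.9, -0.32, 0.11]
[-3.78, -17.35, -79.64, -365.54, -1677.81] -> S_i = -3.78*4.59^i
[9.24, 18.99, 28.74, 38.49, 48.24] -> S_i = 9.24 + 9.75*i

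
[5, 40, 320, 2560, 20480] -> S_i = 5*8^i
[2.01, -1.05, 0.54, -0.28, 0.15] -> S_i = 2.01*(-0.52)^i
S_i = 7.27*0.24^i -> [7.27, 1.74, 0.42, 0.1, 0.02]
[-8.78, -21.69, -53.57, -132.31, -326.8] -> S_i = -8.78*2.47^i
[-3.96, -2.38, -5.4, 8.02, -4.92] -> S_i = Random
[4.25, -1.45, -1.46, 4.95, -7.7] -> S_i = Random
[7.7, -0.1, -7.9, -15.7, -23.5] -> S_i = 7.70 + -7.80*i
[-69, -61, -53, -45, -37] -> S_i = -69 + 8*i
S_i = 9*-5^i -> [9, -45, 225, -1125, 5625]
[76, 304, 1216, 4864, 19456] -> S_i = 76*4^i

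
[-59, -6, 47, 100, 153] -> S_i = -59 + 53*i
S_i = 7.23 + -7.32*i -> [7.23, -0.09, -7.41, -14.73, -22.05]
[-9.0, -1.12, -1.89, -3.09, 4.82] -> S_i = Random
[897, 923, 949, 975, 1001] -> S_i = 897 + 26*i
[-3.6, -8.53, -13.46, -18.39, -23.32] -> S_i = -3.60 + -4.93*i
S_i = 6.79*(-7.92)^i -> [6.79, -53.78, 425.91, -3373.23, 26715.94]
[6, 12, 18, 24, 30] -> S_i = 6 + 6*i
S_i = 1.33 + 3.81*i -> [1.33, 5.14, 8.95, 12.76, 16.57]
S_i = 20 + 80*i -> [20, 100, 180, 260, 340]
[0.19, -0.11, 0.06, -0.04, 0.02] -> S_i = 0.19*(-0.58)^i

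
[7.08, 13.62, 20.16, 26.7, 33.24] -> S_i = 7.08 + 6.54*i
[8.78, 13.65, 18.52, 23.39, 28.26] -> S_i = 8.78 + 4.87*i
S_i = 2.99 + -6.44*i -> [2.99, -3.45, -9.89, -16.33, -22.77]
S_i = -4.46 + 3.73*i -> [-4.46, -0.73, 3.0, 6.73, 10.46]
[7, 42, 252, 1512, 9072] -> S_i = 7*6^i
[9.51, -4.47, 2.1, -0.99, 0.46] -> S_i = 9.51*(-0.47)^i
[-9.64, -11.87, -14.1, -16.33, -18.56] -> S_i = -9.64 + -2.23*i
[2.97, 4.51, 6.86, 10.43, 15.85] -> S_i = 2.97*1.52^i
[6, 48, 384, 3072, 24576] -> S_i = 6*8^i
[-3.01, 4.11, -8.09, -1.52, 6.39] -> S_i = Random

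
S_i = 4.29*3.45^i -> [4.29, 14.8, 51.06, 176.16, 607.76]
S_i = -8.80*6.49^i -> [-8.8, -57.11, -370.66, -2405.56, -15612.1]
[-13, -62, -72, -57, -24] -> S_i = Random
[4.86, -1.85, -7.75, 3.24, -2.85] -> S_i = Random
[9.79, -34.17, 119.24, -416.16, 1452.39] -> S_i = 9.79*(-3.49)^i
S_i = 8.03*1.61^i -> [8.03, 12.93, 20.81, 33.51, 53.95]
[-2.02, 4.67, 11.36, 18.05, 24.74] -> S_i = -2.02 + 6.69*i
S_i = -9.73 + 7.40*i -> [-9.73, -2.33, 5.07, 12.47, 19.87]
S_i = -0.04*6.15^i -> [-0.04, -0.25, -1.51, -9.3, -57.22]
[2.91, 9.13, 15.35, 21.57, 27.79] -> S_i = 2.91 + 6.22*i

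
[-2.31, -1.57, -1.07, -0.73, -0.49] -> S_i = -2.31*0.68^i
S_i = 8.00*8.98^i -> [8.0, 71.84, 645.12, 5793.21, 52022.99]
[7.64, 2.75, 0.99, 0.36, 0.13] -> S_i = 7.64*0.36^i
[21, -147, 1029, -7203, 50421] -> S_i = 21*-7^i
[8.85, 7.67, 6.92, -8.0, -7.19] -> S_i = Random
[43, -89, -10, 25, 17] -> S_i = Random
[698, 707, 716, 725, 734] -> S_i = 698 + 9*i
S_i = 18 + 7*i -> [18, 25, 32, 39, 46]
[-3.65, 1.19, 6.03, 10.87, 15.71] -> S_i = -3.65 + 4.84*i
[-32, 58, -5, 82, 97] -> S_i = Random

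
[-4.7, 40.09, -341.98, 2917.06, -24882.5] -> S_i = -4.70*(-8.53)^i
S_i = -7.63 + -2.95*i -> [-7.63, -10.58, -13.53, -16.48, -19.43]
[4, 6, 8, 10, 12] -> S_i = 4 + 2*i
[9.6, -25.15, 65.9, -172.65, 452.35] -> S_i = 9.60*(-2.62)^i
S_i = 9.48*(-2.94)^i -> [9.48, -27.87, 81.94, -240.91, 708.27]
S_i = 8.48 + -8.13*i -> [8.48, 0.35, -7.78, -15.91, -24.04]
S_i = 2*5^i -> [2, 10, 50, 250, 1250]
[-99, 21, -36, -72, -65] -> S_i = Random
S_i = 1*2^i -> [1, 2, 4, 8, 16]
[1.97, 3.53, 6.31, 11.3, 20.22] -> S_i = 1.97*1.79^i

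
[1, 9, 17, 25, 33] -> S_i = 1 + 8*i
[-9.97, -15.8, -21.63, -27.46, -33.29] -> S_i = -9.97 + -5.83*i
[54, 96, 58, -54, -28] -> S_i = Random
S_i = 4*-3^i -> [4, -12, 36, -108, 324]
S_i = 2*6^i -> [2, 12, 72, 432, 2592]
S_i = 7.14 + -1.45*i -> [7.14, 5.69, 4.24, 2.79, 1.34]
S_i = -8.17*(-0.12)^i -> [-8.17, 0.98, -0.12, 0.01, -0.0]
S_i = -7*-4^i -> [-7, 28, -112, 448, -1792]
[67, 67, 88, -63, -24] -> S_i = Random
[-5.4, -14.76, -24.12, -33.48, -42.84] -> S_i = -5.40 + -9.36*i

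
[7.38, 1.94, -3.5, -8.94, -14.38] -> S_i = 7.38 + -5.44*i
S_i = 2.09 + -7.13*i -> [2.09, -5.04, -12.17, -19.3, -26.43]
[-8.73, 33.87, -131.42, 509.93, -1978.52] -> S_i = -8.73*(-3.88)^i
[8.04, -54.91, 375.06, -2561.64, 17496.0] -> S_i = 8.04*(-6.83)^i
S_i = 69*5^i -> [69, 345, 1725, 8625, 43125]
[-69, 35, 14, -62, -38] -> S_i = Random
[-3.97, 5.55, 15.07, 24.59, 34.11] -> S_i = -3.97 + 9.52*i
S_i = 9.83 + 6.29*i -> [9.83, 16.12, 22.41, 28.7, 34.99]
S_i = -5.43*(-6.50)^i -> [-5.43, 35.3, -229.42, 1491.21, -9692.89]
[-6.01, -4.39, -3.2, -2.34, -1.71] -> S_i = -6.01*0.73^i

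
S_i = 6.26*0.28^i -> [6.26, 1.75, 0.49, 0.14, 0.04]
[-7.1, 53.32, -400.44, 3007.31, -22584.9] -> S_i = -7.10*(-7.51)^i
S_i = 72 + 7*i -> [72, 79, 86, 93, 100]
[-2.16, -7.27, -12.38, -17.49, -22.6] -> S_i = -2.16 + -5.11*i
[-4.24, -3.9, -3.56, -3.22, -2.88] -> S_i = -4.24 + 0.34*i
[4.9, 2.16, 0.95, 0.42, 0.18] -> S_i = 4.90*0.44^i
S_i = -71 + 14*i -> [-71, -57, -43, -29, -15]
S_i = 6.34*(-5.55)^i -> [6.34, -35.19, 195.29, -1083.85, 6015.35]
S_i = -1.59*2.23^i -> [-1.59, -3.55, -7.91, -17.63, -39.32]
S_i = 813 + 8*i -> [813, 821, 829, 837, 845]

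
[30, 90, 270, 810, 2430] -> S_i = 30*3^i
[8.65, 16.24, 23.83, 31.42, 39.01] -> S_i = 8.65 + 7.59*i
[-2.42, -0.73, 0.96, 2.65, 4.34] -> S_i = -2.42 + 1.69*i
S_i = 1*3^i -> [1, 3, 9, 27, 81]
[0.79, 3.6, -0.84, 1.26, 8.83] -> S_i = Random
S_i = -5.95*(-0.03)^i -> [-5.95, 0.18, -0.01, 0.0, -0.0]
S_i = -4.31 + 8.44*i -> [-4.31, 4.13, 12.57, 21.01, 29.45]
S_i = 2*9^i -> [2, 18, 162, 1458, 13122]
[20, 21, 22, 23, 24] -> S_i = 20 + 1*i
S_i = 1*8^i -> [1, 8, 64, 512, 4096]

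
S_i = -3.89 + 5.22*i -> [-3.89, 1.33, 6.55, 11.77, 16.99]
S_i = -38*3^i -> [-38, -114, -342, -1026, -3078]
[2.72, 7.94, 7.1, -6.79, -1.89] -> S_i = Random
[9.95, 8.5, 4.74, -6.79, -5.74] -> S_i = Random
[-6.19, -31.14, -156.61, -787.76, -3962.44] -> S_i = -6.19*5.03^i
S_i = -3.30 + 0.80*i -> [-3.3, -2.5, -1.7, -0.9, -0.1]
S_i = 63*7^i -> [63, 441, 3087, 21609, 151263]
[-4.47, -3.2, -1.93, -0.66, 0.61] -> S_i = -4.47 + 1.27*i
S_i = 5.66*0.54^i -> [5.66, 3.06, 1.65, 0.89, 0.48]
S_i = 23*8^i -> [23, 184, 1472, 11776, 94208]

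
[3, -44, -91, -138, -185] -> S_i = 3 + -47*i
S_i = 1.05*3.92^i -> [1.05, 4.12, 16.13, 63.25, 247.93]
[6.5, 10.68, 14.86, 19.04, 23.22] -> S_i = 6.50 + 4.18*i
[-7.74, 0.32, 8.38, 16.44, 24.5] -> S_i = -7.74 + 8.06*i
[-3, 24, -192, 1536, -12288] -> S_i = -3*-8^i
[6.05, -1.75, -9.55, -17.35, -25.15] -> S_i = 6.05 + -7.80*i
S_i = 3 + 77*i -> [3, 80, 157, 234, 311]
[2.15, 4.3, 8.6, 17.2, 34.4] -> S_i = 2.15*2.00^i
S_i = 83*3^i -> [83, 249, 747, 2241, 6723]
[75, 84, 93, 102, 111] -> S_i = 75 + 9*i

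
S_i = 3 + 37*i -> [3, 40, 77, 114, 151]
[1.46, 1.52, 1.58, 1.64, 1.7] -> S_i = 1.46 + 0.06*i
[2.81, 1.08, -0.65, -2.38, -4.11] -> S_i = 2.81 + -1.73*i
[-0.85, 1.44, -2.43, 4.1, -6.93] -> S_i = -0.85*(-1.69)^i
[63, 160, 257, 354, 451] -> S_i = 63 + 97*i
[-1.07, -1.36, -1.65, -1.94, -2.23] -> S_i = -1.07 + -0.29*i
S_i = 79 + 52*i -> [79, 131, 183, 235, 287]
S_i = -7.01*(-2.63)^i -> [-7.01, 18.44, -48.49, 127.52, -335.38]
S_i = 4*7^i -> [4, 28, 196, 1372, 9604]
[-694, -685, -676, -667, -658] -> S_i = -694 + 9*i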